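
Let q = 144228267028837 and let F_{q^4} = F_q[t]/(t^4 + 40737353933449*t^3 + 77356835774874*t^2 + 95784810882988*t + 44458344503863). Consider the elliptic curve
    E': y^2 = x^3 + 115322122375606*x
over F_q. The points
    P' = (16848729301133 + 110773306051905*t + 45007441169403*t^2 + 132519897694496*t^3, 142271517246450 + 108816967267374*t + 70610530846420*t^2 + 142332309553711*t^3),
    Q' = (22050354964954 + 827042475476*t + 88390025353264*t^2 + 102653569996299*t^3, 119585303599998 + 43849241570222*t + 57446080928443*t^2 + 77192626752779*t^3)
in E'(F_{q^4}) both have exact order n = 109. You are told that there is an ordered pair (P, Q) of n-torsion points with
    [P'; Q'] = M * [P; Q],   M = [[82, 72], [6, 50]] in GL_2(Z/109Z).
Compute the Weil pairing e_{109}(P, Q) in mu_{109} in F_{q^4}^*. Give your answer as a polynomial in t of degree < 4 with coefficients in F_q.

542580439720 + 87435309930537*t + 34740580451788*t^2 + 62704799041677*t^3

e_{109}(aP+bQ,cP+dQ) = e_{109}(P,Q)^(ad-bc); with (a,b,c,d)=(82,72,6,50) this gives the det-109 law.
det M = 82*50 - 72*6 = 3668 = 71 (mod 109); 71^{-1} = 43 (mod 109).
Double-and-add over 1101101: 7-1 doublings, 5-1 additions; each step l_{T,T}/v_{2T} or l_{T,P'}/v at Q'+S for random S.
e_{109}(P',Q') = 7401590809169 + 122352964057730*t + 121906893984613*t^2 + 26017603783422*t^3.
Hence e(P,Q) = 542580439720 + 87435309930537*t + 34740580451788*t^2 + 62704799041677*t^3 in F_{144228267028837^4}^*.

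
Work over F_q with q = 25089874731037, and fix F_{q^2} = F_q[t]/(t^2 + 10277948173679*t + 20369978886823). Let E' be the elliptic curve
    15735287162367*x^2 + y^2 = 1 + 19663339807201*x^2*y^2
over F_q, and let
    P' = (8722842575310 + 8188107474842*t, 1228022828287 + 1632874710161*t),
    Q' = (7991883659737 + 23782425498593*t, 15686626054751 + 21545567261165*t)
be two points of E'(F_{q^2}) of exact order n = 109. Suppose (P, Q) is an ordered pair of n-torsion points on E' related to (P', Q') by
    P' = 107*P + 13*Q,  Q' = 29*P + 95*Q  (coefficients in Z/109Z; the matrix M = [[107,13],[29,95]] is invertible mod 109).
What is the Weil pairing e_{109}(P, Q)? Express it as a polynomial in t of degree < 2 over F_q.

3975272773419 + 8631220036481*t

Since e_{109}(P,P)=e_{109}(Q,Q)=1 and e_{109}(Q,P)=e_{109}(P,Q)^{-1}, expanding e_{109}(107*P + 13*Q,29*P + 95*Q) leaves e(P,Q)^det(M).
det(M) mod 109 = 87; its inverse in (Z/109)^* is 104 (check: 87*104 mod 109 = 1).
Edwards->Montgomery: u=(1+y)/(1-y), v=u/x -> 18668460322246v^2=u^3+2361311132772u^2+u; then x_W=11562924204310u+14263062738607: y^2=x^3+3406616879497.
Run Miller on y^2=x^3+3406616879497 over F_{25089874731037}: ladder 1101101 (7 bits); e = f_P(D_Q)/f_Q(D_P).
Miller gives e_{109}(P',Q') = 11491010233279 + 11786682660090*t in F_{25089874731037^2}.
Hence e(P,Q) = 3975272773419 + 8631220036481*t in F_{25089874731037^2}^*.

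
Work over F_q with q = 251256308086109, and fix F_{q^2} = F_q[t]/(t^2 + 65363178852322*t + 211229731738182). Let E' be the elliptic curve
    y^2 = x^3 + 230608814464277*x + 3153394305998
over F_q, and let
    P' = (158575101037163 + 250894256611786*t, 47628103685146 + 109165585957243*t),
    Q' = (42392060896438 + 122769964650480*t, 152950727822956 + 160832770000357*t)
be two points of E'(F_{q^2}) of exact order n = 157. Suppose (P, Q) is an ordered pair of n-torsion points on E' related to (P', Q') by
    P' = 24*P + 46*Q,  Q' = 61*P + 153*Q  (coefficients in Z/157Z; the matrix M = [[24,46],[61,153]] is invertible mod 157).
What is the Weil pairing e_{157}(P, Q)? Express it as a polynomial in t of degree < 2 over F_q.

Under M = [[24,46],[61,153]] in GL_2(Z/157), e_{157}(P',Q') = e_{157}(P,Q)^(24*153-46*61 mod 157).
24*153 - 46*61 = 866; reduced mod 157: det = 81, inverse 126.
8-bit Miller (10011101) on E'/F_{251256308086109} with a'=230608814464277, b'=3153394305998: accumulate tangent/chord ratios at Q'+S and P'+S'.
The quotient is 173180838227271 + 243147807336466*t.
Finally e_{157}(P,Q) = 148231136547197 + 159948108816469*t.

148231136547197 + 159948108816469*t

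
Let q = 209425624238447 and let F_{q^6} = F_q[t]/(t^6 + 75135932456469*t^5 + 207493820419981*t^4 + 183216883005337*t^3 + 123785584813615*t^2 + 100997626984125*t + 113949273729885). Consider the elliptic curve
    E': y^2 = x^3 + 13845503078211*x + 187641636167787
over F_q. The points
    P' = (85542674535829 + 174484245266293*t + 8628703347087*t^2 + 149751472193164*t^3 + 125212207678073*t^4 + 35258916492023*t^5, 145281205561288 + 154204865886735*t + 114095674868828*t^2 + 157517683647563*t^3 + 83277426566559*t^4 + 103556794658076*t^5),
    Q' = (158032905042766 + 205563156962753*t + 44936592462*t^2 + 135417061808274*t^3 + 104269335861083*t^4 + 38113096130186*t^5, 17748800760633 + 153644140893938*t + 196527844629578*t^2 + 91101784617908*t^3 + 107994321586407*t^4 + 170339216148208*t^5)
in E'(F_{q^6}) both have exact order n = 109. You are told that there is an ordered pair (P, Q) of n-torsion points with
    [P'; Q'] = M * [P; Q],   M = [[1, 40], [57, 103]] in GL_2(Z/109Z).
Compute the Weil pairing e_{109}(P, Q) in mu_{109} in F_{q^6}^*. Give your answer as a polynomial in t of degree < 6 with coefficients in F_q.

e_{109} is bilinear + alternating on E[109], so e_{109}(1*P + 40*Q, 57*P + 103*Q) = e_{109}(P,Q)^(1*103-40*57).
det M = 1*103 - 40*57 = -2177 = 3 (mod 109); 3^{-1} = 73 (mod 109).
7-bit Miller (1101101) on E'/F_{209425624238447} with a'=13845503078211, b'=187641636167787: accumulate tangent/chord ratios at Q'+S and P'+S'.
The quotient is 108529931881072 + 126626024683105*t + 85247049090254*t^2 + 172005493719655*t^3 + 14923500932380*t^4 + 109889211943359*t^5.
(108529931881072 + 126626024683105*t + 85247049090254*t^2 + 172005493719655*t^3 + 14923500932380*t^4 + 109889211943359*t^5)^{73} mod (209425624238447,f) = 39055330851651 + 68541656551478*t + 92666080971171*t^2 + 28978943109802*t^3 + 68517162020889*t^4 + 168440490059793*t^5.

39055330851651 + 68541656551478*t + 92666080971171*t^2 + 28978943109802*t^3 + 68517162020889*t^4 + 168440490059793*t^5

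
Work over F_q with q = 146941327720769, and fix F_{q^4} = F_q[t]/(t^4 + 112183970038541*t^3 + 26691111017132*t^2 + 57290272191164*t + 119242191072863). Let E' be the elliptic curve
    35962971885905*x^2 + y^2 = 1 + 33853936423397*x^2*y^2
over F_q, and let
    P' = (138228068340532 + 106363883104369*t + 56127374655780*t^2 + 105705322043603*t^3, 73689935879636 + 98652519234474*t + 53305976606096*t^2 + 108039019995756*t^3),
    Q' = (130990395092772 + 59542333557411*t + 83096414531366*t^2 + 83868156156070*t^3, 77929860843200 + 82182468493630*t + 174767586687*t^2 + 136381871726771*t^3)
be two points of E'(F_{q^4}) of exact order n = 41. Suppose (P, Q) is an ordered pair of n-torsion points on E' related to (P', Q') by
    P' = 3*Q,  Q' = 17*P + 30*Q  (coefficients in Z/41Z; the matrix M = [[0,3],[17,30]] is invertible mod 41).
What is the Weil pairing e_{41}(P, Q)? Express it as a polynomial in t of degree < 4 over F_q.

e_{41} is bilinear + alternating on E[41], so e_{41}(3*Q, 17*P + 30*Q) = e_{41}(P,Q)^(0*30-3*17).
Hence e(P,Q) = e(P',Q')^{4} where 4 = 31^{-1} mod 41.
Map (x,y)_Ed via u=(1+y)/(1-y), v=(1+y)/((1-y)x) to Montgomery A=143713159370012,B=38749650221284; then to (a',b')=(130362332934444,0).
Double-and-add over 101001: 6-1 doublings, 3-1 additions; each step l_{T,T}/v_{2T} or l_{T,P'}/v at Q'+S for random S.
The quotient is 134200267456918 + 46534406682614*t + 50926605698444*t^2 + 100041695096106*t^3.
Finally e_{41}(P,Q) = 93723598694122 + 93813398257459*t + 127431255548560*t^2 + 106027850265050*t^3.

93723598694122 + 93813398257459*t + 127431255548560*t^2 + 106027850265050*t^3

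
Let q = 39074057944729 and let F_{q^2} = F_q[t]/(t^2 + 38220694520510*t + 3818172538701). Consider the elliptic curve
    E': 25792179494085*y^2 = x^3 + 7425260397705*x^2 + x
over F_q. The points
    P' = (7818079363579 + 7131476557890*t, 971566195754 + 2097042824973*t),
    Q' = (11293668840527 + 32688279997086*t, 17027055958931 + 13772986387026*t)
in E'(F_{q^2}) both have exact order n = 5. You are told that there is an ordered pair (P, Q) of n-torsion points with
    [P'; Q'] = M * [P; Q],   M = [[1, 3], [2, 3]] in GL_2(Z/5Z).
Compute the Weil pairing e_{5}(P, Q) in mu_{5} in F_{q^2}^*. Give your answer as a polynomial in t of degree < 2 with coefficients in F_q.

Since e_{5}(P,P)=e_{5}(Q,Q)=1 and e_{5}(Q,P)=e_{5}(P,Q)^{-1}, expanding e_{5}(1*P + 3*Q,2*P + 3*Q) leaves e(P,Q)^det(M).
Hence e(P,Q) = e(P',Q')^{3} where 3 = 2^{-1} mod 5.
(x,y)|->(1561694017649x+4702867231690,1561694017649y) sends E' to y^2=x^3+3612420520594*x+16147111459378.
Miller loop for e_{5} over F_{39074057944729^2}: bits of 5 = 101; 2 double steps + 1 add steps, l/v at each.
f_P(D_Q)/f_Q(D_P) = 34452034528644 + 26805607474744*t.
Hence e(P,Q) = 39047919549952 + 34020732463958*t in F_{39074057944729^2}^*.

39047919549952 + 34020732463958*t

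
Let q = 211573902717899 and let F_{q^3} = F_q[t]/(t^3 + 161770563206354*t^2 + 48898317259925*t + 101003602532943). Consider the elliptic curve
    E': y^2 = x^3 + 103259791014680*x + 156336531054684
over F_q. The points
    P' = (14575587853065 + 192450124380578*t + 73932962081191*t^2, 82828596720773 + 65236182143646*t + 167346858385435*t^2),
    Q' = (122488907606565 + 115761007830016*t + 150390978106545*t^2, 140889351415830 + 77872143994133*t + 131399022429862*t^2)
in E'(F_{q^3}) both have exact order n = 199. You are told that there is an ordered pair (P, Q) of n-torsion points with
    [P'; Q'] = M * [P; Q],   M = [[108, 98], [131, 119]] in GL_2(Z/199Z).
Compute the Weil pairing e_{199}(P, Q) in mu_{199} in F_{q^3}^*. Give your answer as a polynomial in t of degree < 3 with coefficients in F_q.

e_{199} is bilinear + alternating on E[199], so e_{199}(108*P + 98*Q, 131*P + 119*Q) = e_{199}(P,Q)^(108*119-98*131).
det(M) mod 199 = 14; its inverse in (Z/199)^* is 128 (check: 14*128 mod 199 = 1).
8-bit Miller (11000111) on E'/F_{211573902717899} with a'=103259791014680, b'=156336531054684: accumulate tangent/chord ratios at Q'+S and P'+S'.
So e_{199}(P',Q') = 183945361797181 + 189643755705113*t + 117968621307615*t^2.
Finally e_{199}(P,Q) = 75527084862039 + 193620213918769*t + 36812600865339*t^2.

75527084862039 + 193620213918769*t + 36812600865339*t^2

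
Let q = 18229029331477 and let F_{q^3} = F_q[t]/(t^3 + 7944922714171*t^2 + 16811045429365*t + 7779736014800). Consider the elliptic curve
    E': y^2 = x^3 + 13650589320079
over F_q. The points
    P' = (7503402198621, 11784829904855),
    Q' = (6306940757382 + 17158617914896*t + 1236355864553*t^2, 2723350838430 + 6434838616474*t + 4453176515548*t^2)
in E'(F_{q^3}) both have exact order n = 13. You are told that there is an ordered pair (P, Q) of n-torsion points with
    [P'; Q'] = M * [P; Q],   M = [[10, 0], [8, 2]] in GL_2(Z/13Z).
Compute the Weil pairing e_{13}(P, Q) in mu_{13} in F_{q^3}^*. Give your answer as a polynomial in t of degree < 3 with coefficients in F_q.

Under M = [[10,0],[8,2]] in GL_2(Z/13), e_{13}(P',Q') = e_{13}(P,Q)^(10*2-0*8 mod 13).
det(M) mod 13 = 7; its inverse in (Z/13)^* is 2 (check: 7*2 mod 13 = 1).
Build f_{13,P'} and f_{13,Q'} via the 4-bit ladder of 13=1101_2; evaluate at shifted divisors; quotient in F_{18229029331477^3}.
Result: e(P',Q') = 16625241911264 + 13166501775040*t + 6718866401073*t^2.
Hence e(P,Q) = 11819585630227 + 267017878701*t + 14898860948832*t^2 in F_{18229029331477^3}^*.

11819585630227 + 267017878701*t + 14898860948832*t^2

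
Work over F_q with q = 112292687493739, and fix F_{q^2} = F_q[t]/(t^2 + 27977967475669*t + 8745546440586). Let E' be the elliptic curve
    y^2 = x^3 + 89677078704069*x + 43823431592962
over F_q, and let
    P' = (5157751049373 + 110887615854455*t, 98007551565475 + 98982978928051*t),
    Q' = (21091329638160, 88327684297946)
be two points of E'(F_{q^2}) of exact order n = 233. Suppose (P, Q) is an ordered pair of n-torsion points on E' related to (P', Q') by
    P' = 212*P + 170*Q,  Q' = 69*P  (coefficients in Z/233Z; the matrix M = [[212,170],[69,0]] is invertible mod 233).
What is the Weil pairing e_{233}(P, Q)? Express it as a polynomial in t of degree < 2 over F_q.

111140577395600 + 57063896482596*t

e_{233} is bilinear + alternating on E[233], so e_{233}(212*P + 170*Q, 69*P) = e_{233}(P,Q)^(212*0-170*69).
212*0 - 170*69 = -11730; reduced mod 233: det = 153, inverse 166.
Miller loop for e_{233} over F_{112292687493739^2}: bits of 233 = 11101001; 7 double steps + 4 add steps, l/v at each.
Result: e(P',Q') = 82089163164258 + 59702582434195*t.
Raise to 166: e(P,Q) = 111140577395600 + 57063896482596*t in mu_{233}.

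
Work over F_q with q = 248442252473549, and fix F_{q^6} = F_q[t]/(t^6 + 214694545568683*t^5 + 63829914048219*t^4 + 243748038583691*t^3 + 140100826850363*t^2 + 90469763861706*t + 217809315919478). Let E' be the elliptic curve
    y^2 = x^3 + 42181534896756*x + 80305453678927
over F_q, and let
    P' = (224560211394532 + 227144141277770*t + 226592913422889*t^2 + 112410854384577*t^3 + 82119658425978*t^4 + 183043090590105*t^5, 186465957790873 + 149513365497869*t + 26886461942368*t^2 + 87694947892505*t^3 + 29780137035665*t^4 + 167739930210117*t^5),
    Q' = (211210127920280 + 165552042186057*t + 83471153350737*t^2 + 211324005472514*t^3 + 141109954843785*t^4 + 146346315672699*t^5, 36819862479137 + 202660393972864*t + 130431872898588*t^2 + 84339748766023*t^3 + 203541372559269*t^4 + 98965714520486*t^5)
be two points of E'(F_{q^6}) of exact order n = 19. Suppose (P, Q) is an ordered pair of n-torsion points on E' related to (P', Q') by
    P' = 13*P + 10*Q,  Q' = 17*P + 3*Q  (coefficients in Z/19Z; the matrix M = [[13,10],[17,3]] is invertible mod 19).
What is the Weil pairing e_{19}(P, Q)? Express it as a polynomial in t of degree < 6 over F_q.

e_{19} is bilinear + alternating on E[19], so e_{19}(13*P + 10*Q, 17*P + 3*Q) = e_{19}(P,Q)^(13*3-10*17).
det M = 13*3 - 10*17 = -131 = 2 (mod 19); 2^{-1} = 10 (mod 19).
Run Miller on y^2=x^3+42181534896756*x+80305453678927 over F_{248442252473549}: ladder 10011 (5 bits); e = f_P(D_Q)/f_Q(D_P).
So e_{19}(P',Q') = 238169569454641 + 210175798496300*t + 25044199235527*t^2 + 150823084777684*t^3 + 597695928024*t^4 + 181185043467115*t^5.
Finally e_{19}(P,Q) = 144216350974356 + 59199007033059*t + 208660290868317*t^2 + 56441239230306*t^3 + 140522613727061*t^4 + 223521247149510*t^5.

144216350974356 + 59199007033059*t + 208660290868317*t^2 + 56441239230306*t^3 + 140522613727061*t^4 + 223521247149510*t^5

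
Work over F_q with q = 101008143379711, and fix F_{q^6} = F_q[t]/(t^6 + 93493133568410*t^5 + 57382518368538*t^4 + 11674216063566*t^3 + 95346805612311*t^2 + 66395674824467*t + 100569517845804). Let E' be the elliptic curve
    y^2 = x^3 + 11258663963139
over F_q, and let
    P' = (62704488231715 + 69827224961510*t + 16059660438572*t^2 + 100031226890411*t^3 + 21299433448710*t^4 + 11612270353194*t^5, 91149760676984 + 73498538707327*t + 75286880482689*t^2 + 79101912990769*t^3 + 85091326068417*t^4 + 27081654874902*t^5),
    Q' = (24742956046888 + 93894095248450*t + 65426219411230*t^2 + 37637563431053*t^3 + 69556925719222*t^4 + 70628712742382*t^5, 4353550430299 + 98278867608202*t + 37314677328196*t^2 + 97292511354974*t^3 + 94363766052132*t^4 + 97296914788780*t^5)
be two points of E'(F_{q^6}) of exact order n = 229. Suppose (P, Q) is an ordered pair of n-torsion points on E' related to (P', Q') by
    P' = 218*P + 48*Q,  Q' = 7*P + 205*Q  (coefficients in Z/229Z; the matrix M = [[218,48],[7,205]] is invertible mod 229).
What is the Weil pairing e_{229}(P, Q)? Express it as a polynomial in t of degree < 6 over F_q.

427951932798 + 55202103677125*t + 67969270046782*t^2 + 65902144883502*t^3 + 94477823806077*t^4 + 37252558221197*t^5

Alternating bilinearity on E[229] (values in mu_{229} in F_{101008143379711^6}) gives e(P',Q') = e(P,Q)^det(M).
Inverting 157 mod 229: 194. Thus e_{229}(P,Q) = e(P',Q')^{194}.
Build f_{229,P'} and f_{229,Q'} via the 8-bit ladder of 229=11100101_2; evaluate at shifted divisors; quotient in F_{101008143379711^6}.
e_{229}(P',Q') = 15798280696026 + 27666081203050*t + 26158624548395*t^2 + 36269669714211*t^3 + 51258952261970*t^4 + 79760995376075*t^5.
e_{229}(P,Q) = (15798280696026 + 27666081203050*t + 26158624548395*t^2 + 36269669714211*t^3 + 51258952261970*t^4 + 79760995376075*t^5)^{194} = 427951932798 + 55202103677125*t + 67969270046782*t^2 + 65902144883502*t^3 + 94477823806077*t^4 + 37252558221197*t^5.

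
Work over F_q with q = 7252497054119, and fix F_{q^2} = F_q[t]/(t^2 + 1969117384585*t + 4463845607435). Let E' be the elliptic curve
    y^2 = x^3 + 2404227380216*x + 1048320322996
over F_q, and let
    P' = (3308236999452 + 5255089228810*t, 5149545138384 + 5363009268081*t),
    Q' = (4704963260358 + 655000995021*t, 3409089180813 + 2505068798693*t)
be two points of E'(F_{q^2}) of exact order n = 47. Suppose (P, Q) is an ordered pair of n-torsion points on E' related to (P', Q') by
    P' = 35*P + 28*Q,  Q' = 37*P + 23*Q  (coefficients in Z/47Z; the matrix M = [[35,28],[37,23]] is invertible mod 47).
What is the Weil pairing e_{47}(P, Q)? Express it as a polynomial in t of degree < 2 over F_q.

Under M = [[35,28],[37,23]] in GL_2(Z/47), e_{47}(P',Q') = e_{47}(P,Q)^(35*23-28*37 mod 47).
So e_{47}(P,Q) = e_{47}(P',Q')^{12}, since 4*12 = 1 mod 47.
6-bit Miller (101111) on E'/F_{7252497054119} with a'=2404227380216, b'=1048320322996: accumulate tangent/chord ratios at Q'+S and P'+S'.
e_{47}(P',Q') = 6160706475865 + 2774388807531*t.
e_{47}(P,Q) = (6160706475865 + 2774388807531*t)^{12} = 6741300247115 + 6645158903082*t.

6741300247115 + 6645158903082*t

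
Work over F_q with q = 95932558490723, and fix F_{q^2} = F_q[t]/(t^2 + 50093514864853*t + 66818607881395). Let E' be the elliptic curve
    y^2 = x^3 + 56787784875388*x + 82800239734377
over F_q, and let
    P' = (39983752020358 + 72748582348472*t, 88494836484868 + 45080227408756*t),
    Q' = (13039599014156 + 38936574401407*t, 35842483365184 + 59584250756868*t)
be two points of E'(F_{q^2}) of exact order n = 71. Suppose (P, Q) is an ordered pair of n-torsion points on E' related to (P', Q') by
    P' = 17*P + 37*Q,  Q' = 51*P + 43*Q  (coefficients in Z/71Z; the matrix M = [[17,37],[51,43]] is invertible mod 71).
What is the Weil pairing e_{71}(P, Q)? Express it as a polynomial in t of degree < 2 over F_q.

15224353906296 + 37006570212710*t

The 71-Weil pairing on E[71] over F_{95932558490723} is alternating-bilinear: e_{71}(P',Q') = e_{71}(P,Q)^det(M).
det M = 17*43 - 37*51 = -1156 = 51 (mod 71); 51^{-1} = 39 (mod 71).
n = 71 = (1000111)_2 (7 bits, wt 4); accumulate f_{71,P'}(Q'+S)/f_{71,P'}(S) along the 6-step ladder.
e_{71}(P',Q') = 89000715050624 + 3679232548871*t.
e_{71}(P,Q) = (89000715050624 + 3679232548871*t)^{39} = 15224353906296 + 37006570212710*t.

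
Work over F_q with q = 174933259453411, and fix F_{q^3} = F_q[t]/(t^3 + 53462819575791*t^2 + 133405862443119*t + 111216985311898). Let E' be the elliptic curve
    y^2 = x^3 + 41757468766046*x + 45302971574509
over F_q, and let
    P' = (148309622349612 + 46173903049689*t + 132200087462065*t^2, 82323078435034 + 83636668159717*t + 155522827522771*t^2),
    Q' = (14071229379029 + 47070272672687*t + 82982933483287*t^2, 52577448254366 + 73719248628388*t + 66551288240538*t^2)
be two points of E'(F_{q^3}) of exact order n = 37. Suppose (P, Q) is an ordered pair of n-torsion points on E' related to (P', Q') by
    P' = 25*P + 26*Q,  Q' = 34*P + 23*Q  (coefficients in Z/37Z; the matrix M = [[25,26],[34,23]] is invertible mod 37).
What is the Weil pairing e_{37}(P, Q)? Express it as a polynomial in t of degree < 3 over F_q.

86488343032198 + 128986255100015*t + 144262926125729*t^2

Under M = [[25,26],[34,23]] in GL_2(Z/37), e_{37}(P',Q') = e_{37}(P,Q)^(25*23-26*34 mod 37).
det M = 25*23 - 26*34 = -309 = 24 (mod 37); 24^{-1} = 17 (mod 37).
Build f_{37,P'} and f_{37,Q'} via the 6-bit ladder of 37=100101_2; evaluate at shifted divisors; quotient in F_{174933259453411^3}.
The quotient is 12590789871079 + 148760648207935*t + 82573377809183*t^2.
Raise to 17: e(P,Q) = 86488343032198 + 128986255100015*t + 144262926125729*t^2 in mu_{37}.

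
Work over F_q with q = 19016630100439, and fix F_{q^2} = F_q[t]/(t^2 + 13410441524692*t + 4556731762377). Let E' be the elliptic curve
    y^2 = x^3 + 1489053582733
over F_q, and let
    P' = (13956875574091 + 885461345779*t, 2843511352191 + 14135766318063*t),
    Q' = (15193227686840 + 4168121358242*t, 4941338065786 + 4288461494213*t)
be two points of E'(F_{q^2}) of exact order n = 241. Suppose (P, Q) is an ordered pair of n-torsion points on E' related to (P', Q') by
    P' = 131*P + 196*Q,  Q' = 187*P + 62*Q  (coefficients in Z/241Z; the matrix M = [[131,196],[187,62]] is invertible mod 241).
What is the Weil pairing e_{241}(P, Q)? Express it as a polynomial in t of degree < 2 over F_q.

12258697438508 + 13621543041287*t

e_{241}(aP+bQ,cP+dQ) = e_{241}(P,Q)^(ad-bc); with (a,b,c,d)=(131,196,187,62) this gives the det-241 law.
det M = 131*62 - 196*187 = -28530 = 149 (mod 241); 149^{-1} = 55 (mod 241).
n = 241 = (11110001)_2 (8 bits, wt 5); accumulate f_{241,P'}(Q'+S)/f_{241,P'}(S) along the 7-step ladder.
f_P(D_Q)/f_Q(D_P) = 305590193618 + 15926642685889*t.
Raise to 55: e(P,Q) = 12258697438508 + 13621543041287*t in mu_{241}.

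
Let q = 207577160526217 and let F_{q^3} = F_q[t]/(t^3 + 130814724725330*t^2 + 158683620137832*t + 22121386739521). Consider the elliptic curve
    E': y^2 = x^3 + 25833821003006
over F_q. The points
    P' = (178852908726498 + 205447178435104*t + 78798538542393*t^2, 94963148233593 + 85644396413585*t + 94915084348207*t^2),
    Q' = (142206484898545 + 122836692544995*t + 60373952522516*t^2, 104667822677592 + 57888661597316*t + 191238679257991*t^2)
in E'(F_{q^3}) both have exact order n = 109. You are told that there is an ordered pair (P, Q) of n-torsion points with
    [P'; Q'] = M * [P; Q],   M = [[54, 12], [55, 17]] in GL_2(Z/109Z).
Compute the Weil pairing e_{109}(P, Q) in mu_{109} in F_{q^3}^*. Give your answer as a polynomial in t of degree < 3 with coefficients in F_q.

66459187603325 + 24765679655796*t + 14377845616343*t^2

Under M = [[54,12],[55,17]] in GL_2(Z/109), e_{109}(P',Q') = e_{109}(P,Q)^(54*17-12*55 mod 109).
Hence e(P,Q) = e(P',Q')^{30} where 30 = 40^{-1} mod 109.
7-bit Miller (1101101) on E'/F_{207577160526217} with a'=0, b'=25833821003006: accumulate tangent/chord ratios at Q'+S and P'+S'.
So e_{109}(P',Q') = 62213796524293 + 17492830804093*t + 66168795219103*t^2.
Finally e_{109}(P,Q) = 66459187603325 + 24765679655796*t + 14377845616343*t^2.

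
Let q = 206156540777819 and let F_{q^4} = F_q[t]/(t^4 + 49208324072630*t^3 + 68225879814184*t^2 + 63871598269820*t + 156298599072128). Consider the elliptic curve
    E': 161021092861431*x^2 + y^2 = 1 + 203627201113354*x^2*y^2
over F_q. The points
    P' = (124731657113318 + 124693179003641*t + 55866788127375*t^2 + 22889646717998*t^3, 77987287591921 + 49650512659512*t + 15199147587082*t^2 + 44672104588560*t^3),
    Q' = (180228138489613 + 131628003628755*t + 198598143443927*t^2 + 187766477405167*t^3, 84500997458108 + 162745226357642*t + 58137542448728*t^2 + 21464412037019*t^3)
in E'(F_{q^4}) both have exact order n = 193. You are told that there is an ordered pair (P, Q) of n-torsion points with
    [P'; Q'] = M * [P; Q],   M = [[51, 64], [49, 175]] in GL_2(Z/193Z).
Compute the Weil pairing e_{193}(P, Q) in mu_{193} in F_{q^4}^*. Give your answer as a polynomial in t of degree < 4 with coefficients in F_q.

74479402766015 + 196454810277098*t + 27927578319535*t^2 + 196660116091290*t^3

Alternating bilinearity on E[193] (values in mu_{193} in F_{206156540777819^4}) gives e(P',Q') = e(P,Q)^det(M).
So e_{193}(P,Q) = e_{193}(P',Q')^{192}, since 192*192 = 1 mod 193.
Map (x,y)_Ed via u=(1+y)/(1-y), v=(1+y)/((1-y)x) to Montgomery A=131724999541304,B=200471619995504; then to (a',b')=(59365078253724,167953027489453).
Run Miller on y^2=x^3+59365078253724*x+167953027489453 over F_{206156540777819}: ladder 11000001 (8 bits); e = f_P(D_Q)/f_Q(D_P).
The quotient is 145616329364100 + 135563879957721*t + 84722376964561*t^2 + 128545185550597*t^3.
e_{193}(P,Q) = (145616329364100 + 135563879957721*t + 84722376964561*t^2 + 128545185550597*t^3)^{192} = 74479402766015 + 196454810277098*t + 27927578319535*t^2 + 196660116091290*t^3.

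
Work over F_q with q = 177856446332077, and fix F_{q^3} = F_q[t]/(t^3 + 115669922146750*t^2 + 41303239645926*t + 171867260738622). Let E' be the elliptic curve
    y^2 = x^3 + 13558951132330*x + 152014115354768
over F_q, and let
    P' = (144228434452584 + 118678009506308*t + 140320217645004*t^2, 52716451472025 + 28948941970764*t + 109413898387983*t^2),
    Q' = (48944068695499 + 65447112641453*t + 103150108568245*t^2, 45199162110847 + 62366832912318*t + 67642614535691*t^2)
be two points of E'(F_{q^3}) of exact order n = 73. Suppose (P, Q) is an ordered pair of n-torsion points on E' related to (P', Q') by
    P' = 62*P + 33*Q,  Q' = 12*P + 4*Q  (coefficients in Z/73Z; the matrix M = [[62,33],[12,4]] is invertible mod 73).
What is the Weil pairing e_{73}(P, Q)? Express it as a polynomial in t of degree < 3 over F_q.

155143797274423 + 166510995350788*t + 136970411173221*t^2

e_{73}(aP+bQ,cP+dQ) = e_{73}(P,Q)^(ad-bc); with (a,b,c,d)=(62,33,12,4) this gives the det-73 law.
det(M) mod 73 = 71; its inverse in (Z/73)^* is 36 (check: 71*36 mod 73 = 1).
n = 73 = (1001001)_2 (7 bits, wt 3); accumulate f_{73,P'}(Q'+S)/f_{73,P'}(S) along the 6-step ladder.
Miller gives e_{73}(P',Q') = 93085718125167 + 7484539691406*t + 50560042561292*t^2 in F_{177856446332077^3}.
Finally e_{73}(P,Q) = 155143797274423 + 166510995350788*t + 136970411173221*t^2.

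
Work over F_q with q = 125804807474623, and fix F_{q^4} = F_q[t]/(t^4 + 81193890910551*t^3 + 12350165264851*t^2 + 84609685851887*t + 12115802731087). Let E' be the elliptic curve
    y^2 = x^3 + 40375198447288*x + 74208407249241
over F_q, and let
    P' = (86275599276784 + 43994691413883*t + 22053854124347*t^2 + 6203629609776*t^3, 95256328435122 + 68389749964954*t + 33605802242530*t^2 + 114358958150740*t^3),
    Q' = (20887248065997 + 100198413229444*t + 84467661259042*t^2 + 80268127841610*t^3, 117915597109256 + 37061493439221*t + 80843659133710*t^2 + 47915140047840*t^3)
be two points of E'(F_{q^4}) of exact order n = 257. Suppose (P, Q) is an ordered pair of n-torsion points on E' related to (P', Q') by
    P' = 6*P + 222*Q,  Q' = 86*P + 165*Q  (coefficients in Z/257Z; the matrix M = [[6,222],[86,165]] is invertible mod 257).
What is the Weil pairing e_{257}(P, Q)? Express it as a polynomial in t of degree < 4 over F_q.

The 257-Weil pairing on E[257] over F_{125804807474623} is alternating-bilinear: e_{257}(P',Q') = e_{257}(P,Q)^det(M).
6*165 - 222*86 = -18102; reduced mod 257: det = 145, inverse 39.
Double-and-add over 100000001: 9-1 doublings, 2-1 additions; each step l_{T,T}/v_{2T} or l_{T,P'}/v at Q'+S for random S.
Miller gives e_{257}(P',Q') = 73729620895629 + 99289041158656*t + 101648483736382*t^2 + 89783636223508*t^3 in F_{125804807474623^4}.
Hence e(P,Q) = 29015725510228 + 22991698814376*t + 99911436998595*t^2 + 104713494475230*t^3 in F_{125804807474623^4}^*.

29015725510228 + 22991698814376*t + 99911436998595*t^2 + 104713494475230*t^3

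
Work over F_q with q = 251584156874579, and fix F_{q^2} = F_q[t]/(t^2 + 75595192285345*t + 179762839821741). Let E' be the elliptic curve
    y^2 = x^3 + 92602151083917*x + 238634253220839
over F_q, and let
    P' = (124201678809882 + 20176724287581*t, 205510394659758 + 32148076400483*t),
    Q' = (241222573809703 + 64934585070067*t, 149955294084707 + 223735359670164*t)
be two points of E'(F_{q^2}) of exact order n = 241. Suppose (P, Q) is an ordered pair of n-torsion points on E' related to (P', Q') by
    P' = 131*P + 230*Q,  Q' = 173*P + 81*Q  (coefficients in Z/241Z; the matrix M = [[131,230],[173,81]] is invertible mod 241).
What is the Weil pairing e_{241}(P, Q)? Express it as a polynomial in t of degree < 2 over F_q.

118311937409151 + 168990717080961*t

Since e_{241}(P,P)=e_{241}(Q,Q)=1 and e_{241}(Q,P)=e_{241}(P,Q)^{-1}, expanding e_{241}(131*P + 230*Q,173*P + 81*Q) leaves e(P,Q)^det(M).
det M = 131*81 - 230*173 = -29179 = 223 (mod 241); 223^{-1} = 174 (mod 241).
Run Miller on y^2=x^3+92602151083917*x+238634253220839 over F_{251584156874579}: ladder 11110001 (8 bits); e = f_P(D_Q)/f_Q(D_P).
Result: e(P',Q') = 247483122149194 + 156969513867335*t.
Raise to 174: e(P,Q) = 118311937409151 + 168990717080961*t in mu_{241}.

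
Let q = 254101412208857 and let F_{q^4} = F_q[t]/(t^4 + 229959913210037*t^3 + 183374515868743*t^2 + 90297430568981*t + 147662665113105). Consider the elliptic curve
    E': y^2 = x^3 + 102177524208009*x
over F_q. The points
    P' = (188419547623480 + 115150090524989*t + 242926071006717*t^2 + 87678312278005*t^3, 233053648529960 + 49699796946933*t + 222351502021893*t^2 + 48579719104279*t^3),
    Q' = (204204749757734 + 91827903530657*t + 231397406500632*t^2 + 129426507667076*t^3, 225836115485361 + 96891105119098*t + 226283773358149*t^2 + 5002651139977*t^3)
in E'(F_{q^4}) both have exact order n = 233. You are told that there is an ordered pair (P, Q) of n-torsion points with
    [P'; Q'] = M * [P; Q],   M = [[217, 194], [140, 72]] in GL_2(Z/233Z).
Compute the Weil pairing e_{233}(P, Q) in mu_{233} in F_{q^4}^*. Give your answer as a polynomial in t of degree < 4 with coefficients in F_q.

19285731956095 + 134161296358741*t + 231983051971152*t^2 + 13243809992782*t^3

Alternating bilinearity on E[233] (values in mu_{233} in F_{254101412208857^4}) gives e(P',Q') = e(P,Q)^det(M).
Hence e(P,Q) = e(P',Q')^{186} where 186 = 114^{-1} mod 233.
Build f_{233,P'} and f_{233,Q'} via the 8-bit ladder of 233=11101001_2; evaluate at shifted divisors; quotient in F_{254101412208857^4}.
Miller gives e_{233}(P',Q') = 100898395367418 + 180885481906078*t + 80830881502479*t^2 + 58638043888329*t^3 in F_{254101412208857^4}.
Raise to 186: e(P,Q) = 19285731956095 + 134161296358741*t + 231983051971152*t^2 + 13243809992782*t^3 in mu_{233}.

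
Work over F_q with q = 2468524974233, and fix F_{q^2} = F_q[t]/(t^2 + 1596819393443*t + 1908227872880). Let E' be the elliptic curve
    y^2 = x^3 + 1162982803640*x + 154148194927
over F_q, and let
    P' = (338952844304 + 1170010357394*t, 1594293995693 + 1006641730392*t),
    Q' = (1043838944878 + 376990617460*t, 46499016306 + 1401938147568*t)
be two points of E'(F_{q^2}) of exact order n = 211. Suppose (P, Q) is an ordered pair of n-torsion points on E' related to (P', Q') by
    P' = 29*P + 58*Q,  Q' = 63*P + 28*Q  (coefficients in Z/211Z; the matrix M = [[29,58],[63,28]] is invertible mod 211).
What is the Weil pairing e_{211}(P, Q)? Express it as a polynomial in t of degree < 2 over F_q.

357103434398 + 1629383360646*t

Alternating bilinearity on E[211] (values in mu_{211} in F_{2468524974233^2}) gives e(P',Q') = e(P,Q)^det(M).
So e_{211}(P,Q) = e_{211}(P',Q')^{130}, since 112*130 = 1 mod 211.
Build f_{211,P'} and f_{211,Q'} via the 8-bit ladder of 211=11010011_2; evaluate at shifted divisors; quotient in F_{2468524974233^2}.
The quotient is 1940337849467 + 2109116942004*t.
Hence e(P,Q) = 357103434398 + 1629383360646*t in F_{2468524974233^2}^*.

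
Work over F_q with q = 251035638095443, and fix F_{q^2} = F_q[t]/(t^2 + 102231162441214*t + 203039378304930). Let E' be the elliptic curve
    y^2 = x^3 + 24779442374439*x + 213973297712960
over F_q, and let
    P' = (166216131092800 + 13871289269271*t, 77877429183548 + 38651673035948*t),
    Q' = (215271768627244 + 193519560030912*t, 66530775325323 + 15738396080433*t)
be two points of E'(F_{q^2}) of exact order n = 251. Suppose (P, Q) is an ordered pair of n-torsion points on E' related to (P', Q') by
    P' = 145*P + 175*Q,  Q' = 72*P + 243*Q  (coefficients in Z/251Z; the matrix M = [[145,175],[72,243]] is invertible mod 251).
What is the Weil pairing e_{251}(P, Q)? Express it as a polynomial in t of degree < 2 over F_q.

Under M = [[145,175],[72,243]] in GL_2(Z/251), e_{251}(P',Q') = e_{251}(P,Q)^(145*243-175*72 mod 251).
145*243 - 175*72 = 22635; reduced mod 251: det = 45, inverse 106.
Double-and-add over 11111011: 8-1 doublings, 7-1 additions; each step l_{T,T}/v_{2T} or l_{T,P'}/v at Q'+S for random S.
Result: e(P',Q') = 145397292128757 + 11393073081670*t.
Raise to 106: e(P,Q) = 186810801752097 + 177879318085225*t in mu_{251}.

186810801752097 + 177879318085225*t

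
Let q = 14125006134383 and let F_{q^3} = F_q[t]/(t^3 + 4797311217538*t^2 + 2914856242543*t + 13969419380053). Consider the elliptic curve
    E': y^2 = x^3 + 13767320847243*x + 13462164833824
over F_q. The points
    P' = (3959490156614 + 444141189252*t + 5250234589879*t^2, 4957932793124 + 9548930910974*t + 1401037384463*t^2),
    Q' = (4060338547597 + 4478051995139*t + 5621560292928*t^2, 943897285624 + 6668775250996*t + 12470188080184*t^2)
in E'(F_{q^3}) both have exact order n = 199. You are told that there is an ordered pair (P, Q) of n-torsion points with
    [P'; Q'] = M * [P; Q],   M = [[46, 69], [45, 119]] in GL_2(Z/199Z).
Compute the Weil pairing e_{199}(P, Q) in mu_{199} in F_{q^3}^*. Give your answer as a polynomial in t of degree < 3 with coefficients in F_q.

Alternating bilinearity on E[199] (values in mu_{199} in F_{14125006134383^3}) gives e(P',Q') = e(P,Q)^det(M).
Hence e(P,Q) = e(P',Q')^{178} where 178 = 180^{-1} mod 199.
Double-and-add over 11000111: 8-1 doublings, 5-1 additions; each step l_{T,T}/v_{2T} or l_{T,P'}/v at Q'+S for random S.
Result: e(P',Q') = 222087671143 + 7038333776026*t + 2182607111919*t^2.
Hence e(P,Q) = 2104904445901 + 8339303022888*t + 6868511523680*t^2 in F_{14125006134383^3}^*.

2104904445901 + 8339303022888*t + 6868511523680*t^2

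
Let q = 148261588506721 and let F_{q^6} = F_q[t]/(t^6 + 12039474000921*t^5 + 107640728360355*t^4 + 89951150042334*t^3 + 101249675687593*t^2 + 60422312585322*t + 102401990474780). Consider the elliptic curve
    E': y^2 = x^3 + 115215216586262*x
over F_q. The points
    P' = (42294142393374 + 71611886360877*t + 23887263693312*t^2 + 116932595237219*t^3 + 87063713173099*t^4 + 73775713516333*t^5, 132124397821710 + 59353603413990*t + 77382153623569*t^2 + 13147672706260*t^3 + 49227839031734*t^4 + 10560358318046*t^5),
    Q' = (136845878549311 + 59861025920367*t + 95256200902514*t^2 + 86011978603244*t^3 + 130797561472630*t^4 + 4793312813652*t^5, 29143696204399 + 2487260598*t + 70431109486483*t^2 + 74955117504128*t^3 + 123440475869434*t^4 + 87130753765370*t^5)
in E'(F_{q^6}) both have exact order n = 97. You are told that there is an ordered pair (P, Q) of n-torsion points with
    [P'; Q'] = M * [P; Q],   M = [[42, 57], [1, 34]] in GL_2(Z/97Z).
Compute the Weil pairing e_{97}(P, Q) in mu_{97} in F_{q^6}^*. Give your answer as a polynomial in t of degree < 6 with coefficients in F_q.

Under M = [[42,57],[1,34]] in GL_2(Z/97), e_{97}(P',Q') = e_{97}(P,Q)^(42*34-57*1 mod 97).
det M = 42*34 - 57*1 = 1371 = 13 (mod 97); 13^{-1} = 15 (mod 97).
Build f_{97,P'} and f_{97,Q'} via the 7-bit ladder of 97=1100001_2; evaluate at shifted divisors; quotient in F_{148261588506721^6}.
f_P(D_Q)/f_Q(D_P) = 39713790549538 + 30116554731642*t + 101698902019547*t^2 + 91253678123837*t^3 + 142408703485785*t^4 + 70278699684876*t^5.
Raise to 15: e(P,Q) = 38885527462371 + 116838790719873*t + 130553327006424*t^2 + 104356275266678*t^3 + 18594879832048*t^4 + 24661611289655*t^5 in mu_{97}.

38885527462371 + 116838790719873*t + 130553327006424*t^2 + 104356275266678*t^3 + 18594879832048*t^4 + 24661611289655*t^5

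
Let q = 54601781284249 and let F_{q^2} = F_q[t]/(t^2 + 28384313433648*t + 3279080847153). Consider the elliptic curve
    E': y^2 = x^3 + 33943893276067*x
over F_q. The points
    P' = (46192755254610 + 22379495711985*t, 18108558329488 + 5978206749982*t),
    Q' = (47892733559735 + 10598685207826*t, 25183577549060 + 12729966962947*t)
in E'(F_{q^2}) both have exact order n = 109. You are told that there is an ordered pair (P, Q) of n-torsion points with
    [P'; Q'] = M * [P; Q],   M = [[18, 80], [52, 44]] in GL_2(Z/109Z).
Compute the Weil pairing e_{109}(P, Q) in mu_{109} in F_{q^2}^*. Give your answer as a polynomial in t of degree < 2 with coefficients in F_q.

14199822700256 + 28498409920805*t

The 109-Weil pairing on E[109] over F_{54601781284249} is alternating-bilinear: e_{109}(P',Q') = e_{109}(P,Q)^det(M).
So e_{109}(P,Q) = e_{109}(P',Q')^{10}, since 11*10 = 1 mod 109.
Miller loop for e_{109} over F_{54601781284249^2}: bits of 109 = 1101101; 6 double steps + 4 add steps, l/v at each.
f_P(D_Q)/f_Q(D_P) = 15091641110440 + 28010226551267*t.
e_{109}(P,Q) = (15091641110440 + 28010226551267*t)^{10} = 14199822700256 + 28498409920805*t.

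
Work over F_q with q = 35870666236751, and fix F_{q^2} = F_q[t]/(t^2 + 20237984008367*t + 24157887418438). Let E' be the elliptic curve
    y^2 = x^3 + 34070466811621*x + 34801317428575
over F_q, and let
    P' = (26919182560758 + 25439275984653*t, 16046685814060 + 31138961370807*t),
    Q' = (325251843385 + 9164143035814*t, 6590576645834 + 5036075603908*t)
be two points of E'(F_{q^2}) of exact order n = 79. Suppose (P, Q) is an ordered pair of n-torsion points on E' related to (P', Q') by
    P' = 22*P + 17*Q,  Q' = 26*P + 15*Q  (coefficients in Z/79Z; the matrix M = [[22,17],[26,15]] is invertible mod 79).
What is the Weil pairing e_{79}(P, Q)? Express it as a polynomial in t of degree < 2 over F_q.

e_{79}(aP+bQ,cP+dQ) = e_{79}(P,Q)^(ad-bc); with (a,b,c,d)=(22,17,26,15) this gives the det-79 law.
Hence e(P,Q) = e(P',Q')^{67} where 67 = 46^{-1} mod 79.
7-bit Miller (1001111) on E'/F_{35870666236751} with a'=34070466811621, b'=34801317428575: accumulate tangent/chord ratios at Q'+S and P'+S'.
f_P(D_Q)/f_Q(D_P) = 24286768637676 + 22418406520512*t.
Finally e_{79}(P,Q) = 5312725360927 + 7268543908493*t.

5312725360927 + 7268543908493*t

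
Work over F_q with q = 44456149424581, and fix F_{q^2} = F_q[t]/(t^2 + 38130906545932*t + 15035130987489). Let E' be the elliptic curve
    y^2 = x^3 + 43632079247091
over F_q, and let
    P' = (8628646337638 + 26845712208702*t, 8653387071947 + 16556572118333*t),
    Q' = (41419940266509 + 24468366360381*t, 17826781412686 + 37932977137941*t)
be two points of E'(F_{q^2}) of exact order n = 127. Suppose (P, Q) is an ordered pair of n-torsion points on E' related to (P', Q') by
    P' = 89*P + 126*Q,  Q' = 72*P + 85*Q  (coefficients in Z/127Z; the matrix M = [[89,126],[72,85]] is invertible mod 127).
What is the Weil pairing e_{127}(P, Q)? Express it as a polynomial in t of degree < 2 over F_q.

Under M = [[89,126],[72,85]] in GL_2(Z/127), e_{127}(P',Q') = e_{127}(P,Q)^(89*85-126*72 mod 127).
89*85 - 126*72 = -1507; reduced mod 127: det = 17, inverse 15.
Run Miller on y^2=x^3+43632079247091 over F_{44456149424581}: ladder 1111111 (7 bits); e = f_P(D_Q)/f_Q(D_P).
So e_{127}(P',Q') = 27320626402689 + 33676325363068*t.
Thus e_{127}(P,Q) = 18089366373137 + 26949586757646*t.

18089366373137 + 26949586757646*t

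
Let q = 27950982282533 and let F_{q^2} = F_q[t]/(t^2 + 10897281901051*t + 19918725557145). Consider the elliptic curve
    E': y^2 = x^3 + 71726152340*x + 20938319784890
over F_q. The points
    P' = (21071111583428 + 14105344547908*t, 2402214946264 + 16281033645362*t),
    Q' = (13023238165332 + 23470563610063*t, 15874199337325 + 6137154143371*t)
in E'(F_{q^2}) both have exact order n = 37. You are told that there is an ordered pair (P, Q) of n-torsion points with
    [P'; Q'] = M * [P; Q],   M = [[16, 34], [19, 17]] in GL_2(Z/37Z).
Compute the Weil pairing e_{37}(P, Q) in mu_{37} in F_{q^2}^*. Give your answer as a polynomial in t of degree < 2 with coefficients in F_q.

21352734255959 + 4657160038379*t

e_{37}(aP+bQ,cP+dQ) = e_{37}(P,Q)^(ad-bc); with (a,b,c,d)=(16,34,19,17) this gives the det-37 law.
det(M) mod 37 = 33; its inverse in (Z/37)^* is 9 (check: 33*9 mod 37 = 1).
6-bit Miller (100101) on E'/F_{27950982282533} with a'=71726152340, b'=20938319784890: accumulate tangent/chord ratios at Q'+S and P'+S'.
Result: e(P',Q') = 14619704074702 + 8102210259305*t.
Thus e_{37}(P,Q) = 21352734255959 + 4657160038379*t.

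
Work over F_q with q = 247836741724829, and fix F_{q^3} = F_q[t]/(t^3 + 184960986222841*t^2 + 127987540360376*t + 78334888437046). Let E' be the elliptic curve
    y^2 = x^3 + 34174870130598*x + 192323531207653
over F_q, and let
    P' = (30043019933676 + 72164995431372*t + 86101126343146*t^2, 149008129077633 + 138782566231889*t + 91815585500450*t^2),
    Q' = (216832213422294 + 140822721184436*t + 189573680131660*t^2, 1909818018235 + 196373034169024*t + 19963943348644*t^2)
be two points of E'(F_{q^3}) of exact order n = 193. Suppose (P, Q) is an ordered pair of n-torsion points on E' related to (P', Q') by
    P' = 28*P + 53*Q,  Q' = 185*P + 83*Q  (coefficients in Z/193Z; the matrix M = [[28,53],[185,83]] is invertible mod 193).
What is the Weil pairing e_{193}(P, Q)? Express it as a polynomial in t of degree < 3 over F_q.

Under M = [[28,53],[185,83]] in GL_2(Z/193), e_{193}(P',Q') = e_{193}(P,Q)^(28*83-53*185 mod 193).
Inverting 46 mod 193: 21. Thus e_{193}(P,Q) = e(P',Q')^{21}.
Double-and-add over 11000001: 8-1 doublings, 3-1 additions; each step l_{T,T}/v_{2T} or l_{T,P'}/v at Q'+S for random S.
e_{193}(P',Q') = 132242606592921 + 155384912663213*t + 146686067057108*t^2.
Thus e_{193}(P,Q) = 117512702093654 + 73363392841212*t + 131794315704893*t^2.

117512702093654 + 73363392841212*t + 131794315704893*t^2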